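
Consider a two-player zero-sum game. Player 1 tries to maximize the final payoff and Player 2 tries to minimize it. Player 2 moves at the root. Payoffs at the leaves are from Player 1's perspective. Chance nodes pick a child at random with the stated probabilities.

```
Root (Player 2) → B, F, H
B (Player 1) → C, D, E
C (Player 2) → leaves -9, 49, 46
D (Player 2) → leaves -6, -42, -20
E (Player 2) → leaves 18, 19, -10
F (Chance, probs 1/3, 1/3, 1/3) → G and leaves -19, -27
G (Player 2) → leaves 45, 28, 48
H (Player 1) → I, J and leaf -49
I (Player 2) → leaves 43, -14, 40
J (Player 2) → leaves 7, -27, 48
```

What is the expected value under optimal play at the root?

C (Player 2): min(-9, 49, 46) = -9
D (Player 2): min(-6, -42, -20) = -42
E (Player 2): min(18, 19, -10) = -10
B (Player 1): max(-9, -42, -10) = -9
G (Player 2): min(45, 28, 48) = 28
F (Chance): 1/3·28 + 1/3·-19 + 1/3·-27 = -6
I (Player 2): min(43, -14, 40) = -14
J (Player 2): min(7, -27, 48) = -27
H (Player 1): max(-14, -27, -49) = -14
Root (Player 2): min(-9, -6, -14) = -14

-14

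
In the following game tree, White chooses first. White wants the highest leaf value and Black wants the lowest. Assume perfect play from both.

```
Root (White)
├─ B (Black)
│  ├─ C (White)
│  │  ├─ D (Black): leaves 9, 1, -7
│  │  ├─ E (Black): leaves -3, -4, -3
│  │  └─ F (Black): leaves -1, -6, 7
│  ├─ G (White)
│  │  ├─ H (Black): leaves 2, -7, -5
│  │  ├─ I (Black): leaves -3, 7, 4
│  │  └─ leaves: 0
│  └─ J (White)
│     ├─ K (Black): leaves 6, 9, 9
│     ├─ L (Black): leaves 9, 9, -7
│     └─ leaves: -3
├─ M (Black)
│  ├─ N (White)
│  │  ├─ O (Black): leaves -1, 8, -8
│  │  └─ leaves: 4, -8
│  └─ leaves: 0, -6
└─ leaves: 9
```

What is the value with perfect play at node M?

-6

O: min(-1, 8, -8) = -8
N: max(-8, 4, -8) = 4
M: min(4, 0, -6) = -6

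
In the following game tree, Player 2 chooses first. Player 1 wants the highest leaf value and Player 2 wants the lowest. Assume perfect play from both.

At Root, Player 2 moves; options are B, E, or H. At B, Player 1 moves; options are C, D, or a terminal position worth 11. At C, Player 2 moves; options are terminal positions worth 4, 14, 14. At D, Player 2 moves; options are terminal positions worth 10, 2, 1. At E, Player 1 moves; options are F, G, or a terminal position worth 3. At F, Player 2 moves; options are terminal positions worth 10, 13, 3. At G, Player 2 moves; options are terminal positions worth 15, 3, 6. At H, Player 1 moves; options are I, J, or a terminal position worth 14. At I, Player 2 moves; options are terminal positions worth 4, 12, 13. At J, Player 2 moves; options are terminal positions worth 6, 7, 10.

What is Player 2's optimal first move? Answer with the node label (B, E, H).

C (Player 2): min(4, 14, 14) = 4
D (Player 2): min(10, 2, 1) = 1
B (Player 1): max(4, 1, 11) = 11
F (Player 2): min(10, 13, 3) = 3
G (Player 2): min(15, 3, 6) = 3
E (Player 1): max(3, 3, 3) = 3
I (Player 2): min(4, 12, 13) = 4
J (Player 2): min(6, 7, 10) = 6
H (Player 1): max(4, 6, 14) = 14
Root (Player 2): min(11, 3, 14) = 3
Player 2 picks the child with the lowest value: E (value 3).

E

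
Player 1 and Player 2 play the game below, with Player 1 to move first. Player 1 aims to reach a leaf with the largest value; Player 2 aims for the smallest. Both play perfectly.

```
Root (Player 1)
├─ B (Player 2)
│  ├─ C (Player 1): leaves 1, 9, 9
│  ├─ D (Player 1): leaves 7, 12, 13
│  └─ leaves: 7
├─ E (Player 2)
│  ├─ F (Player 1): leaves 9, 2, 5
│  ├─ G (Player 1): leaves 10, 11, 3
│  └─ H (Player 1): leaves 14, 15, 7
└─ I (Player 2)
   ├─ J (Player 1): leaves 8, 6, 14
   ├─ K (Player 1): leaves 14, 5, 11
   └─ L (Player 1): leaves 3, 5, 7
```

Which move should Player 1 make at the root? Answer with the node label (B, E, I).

E

C (Player 1): max(1, 9, 9) = 9
D (Player 1): max(7, 12, 13) = 13
B (Player 2): min(9, 13, 7) = 7
F (Player 1): max(9, 2, 5) = 9
G (Player 1): max(10, 11, 3) = 11
H (Player 1): max(14, 15, 7) = 15
E (Player 2): min(9, 11, 15) = 9
J (Player 1): max(8, 6, 14) = 14
K (Player 1): max(14, 5, 11) = 14
L (Player 1): max(3, 5, 7) = 7
I (Player 2): min(14, 14, 7) = 7
Root (Player 1): max(7, 9, 7) = 9
Player 1 picks the child with the highest value: E (value 9).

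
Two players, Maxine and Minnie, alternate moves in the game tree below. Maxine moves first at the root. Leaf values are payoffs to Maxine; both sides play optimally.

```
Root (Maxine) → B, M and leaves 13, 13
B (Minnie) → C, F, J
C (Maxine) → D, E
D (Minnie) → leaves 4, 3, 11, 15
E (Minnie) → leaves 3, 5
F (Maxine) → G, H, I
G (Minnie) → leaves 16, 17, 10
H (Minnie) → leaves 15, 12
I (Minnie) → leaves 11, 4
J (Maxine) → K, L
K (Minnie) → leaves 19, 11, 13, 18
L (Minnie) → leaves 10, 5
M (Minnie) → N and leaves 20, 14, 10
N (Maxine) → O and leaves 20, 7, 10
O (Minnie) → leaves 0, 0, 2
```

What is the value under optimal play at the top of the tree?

D (Minnie): min(4, 3, 11, 15) = 3
E (Minnie): min(3, 5) = 3
C (Maxine): max(3, 3) = 3
G (Minnie): min(16, 17, 10) = 10
H (Minnie): min(15, 12) = 12
I (Minnie): min(11, 4) = 4
F (Maxine): max(10, 12, 4) = 12
K (Minnie): min(19, 11, 13, 18) = 11
L (Minnie): min(10, 5) = 5
J (Maxine): max(11, 5) = 11
B (Minnie): min(3, 12, 11) = 3
O (Minnie): min(0, 0, 2) = 0
N (Maxine): max(0, 20, 7, 10) = 20
M (Minnie): min(20, 20, 14, 10) = 10
Root (Maxine): max(3, 10, 13, 13) = 13

13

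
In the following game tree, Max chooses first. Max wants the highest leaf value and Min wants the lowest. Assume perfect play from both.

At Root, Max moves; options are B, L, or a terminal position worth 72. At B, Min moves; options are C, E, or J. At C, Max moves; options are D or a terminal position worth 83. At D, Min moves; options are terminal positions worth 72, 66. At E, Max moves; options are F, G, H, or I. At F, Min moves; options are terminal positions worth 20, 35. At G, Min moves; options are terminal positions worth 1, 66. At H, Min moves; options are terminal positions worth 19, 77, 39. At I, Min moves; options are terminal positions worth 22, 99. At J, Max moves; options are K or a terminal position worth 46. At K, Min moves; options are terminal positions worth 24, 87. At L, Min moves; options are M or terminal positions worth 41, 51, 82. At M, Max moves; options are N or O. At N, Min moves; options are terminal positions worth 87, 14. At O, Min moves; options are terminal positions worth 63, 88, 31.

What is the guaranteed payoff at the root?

72

D (Min): min(72, 66) = 66
C (Max): max(66, 83) = 83
F (Min): min(20, 35) = 20
G (Min): min(1, 66) = 1
H (Min): min(19, 77, 39) = 19
I (Min): min(22, 99) = 22
E (Max): max(20, 1, 19, 22) = 22
K (Min): min(24, 87) = 24
J (Max): max(24, 46) = 46
B (Min): min(83, 22, 46) = 22
N (Min): min(87, 14) = 14
O (Min): min(63, 88, 31) = 31
M (Max): max(14, 31) = 31
L (Min): min(31, 41, 51, 82) = 31
Root (Max): max(22, 31, 72) = 72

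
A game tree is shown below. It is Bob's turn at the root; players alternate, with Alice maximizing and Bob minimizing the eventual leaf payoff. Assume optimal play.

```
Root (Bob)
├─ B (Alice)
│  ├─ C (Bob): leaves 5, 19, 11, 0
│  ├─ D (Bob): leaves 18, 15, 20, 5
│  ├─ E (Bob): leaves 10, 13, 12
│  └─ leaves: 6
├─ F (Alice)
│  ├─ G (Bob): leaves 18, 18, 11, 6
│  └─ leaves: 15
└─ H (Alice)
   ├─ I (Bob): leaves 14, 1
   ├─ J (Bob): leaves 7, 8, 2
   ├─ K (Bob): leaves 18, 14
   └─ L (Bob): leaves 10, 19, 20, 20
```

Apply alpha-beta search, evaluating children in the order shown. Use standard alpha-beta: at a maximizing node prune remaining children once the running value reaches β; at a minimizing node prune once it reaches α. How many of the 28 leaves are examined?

24

C [α=-∞,β=+∞]: v=0
D [α=0,β=+∞]: v=5
E [α=5,β=+∞]: v=10
B [α=-∞,β=+∞]: v=10
G [α=-∞,β=10]: v=6
F [α=-∞,β=10]: v=15
I [α=-∞,β=10]: v=1
J [α=1,β=10]: v=2
K [α=2,β=10]: v=14
H [α=-∞,β=10]: v=14 after child 3 ≥ β → β-cutoff, skip 1
Root [α=-∞,β=+∞]: v=10
Leaves evaluated: 24 of 28.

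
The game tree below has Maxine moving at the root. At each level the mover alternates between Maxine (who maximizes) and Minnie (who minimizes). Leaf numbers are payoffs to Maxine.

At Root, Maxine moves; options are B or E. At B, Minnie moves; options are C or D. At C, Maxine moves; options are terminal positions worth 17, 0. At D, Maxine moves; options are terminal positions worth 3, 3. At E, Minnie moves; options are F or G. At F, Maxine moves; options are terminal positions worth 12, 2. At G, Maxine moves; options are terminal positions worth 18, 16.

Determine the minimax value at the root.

12

C (Maxine): max(17, 0) = 17
D (Maxine): max(3, 3) = 3
B (Minnie): min(17, 3) = 3
F (Maxine): max(12, 2) = 12
G (Maxine): max(18, 16) = 18
E (Minnie): min(12, 18) = 12
Root (Maxine): max(3, 12) = 12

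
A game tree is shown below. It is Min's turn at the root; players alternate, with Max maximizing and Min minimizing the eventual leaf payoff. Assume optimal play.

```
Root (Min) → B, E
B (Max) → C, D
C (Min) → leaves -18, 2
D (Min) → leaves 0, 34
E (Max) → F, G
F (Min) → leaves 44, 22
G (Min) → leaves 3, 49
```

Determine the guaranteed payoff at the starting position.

C (Min): min(-18, 2) = -18
D (Min): min(0, 34) = 0
B (Max): max(-18, 0) = 0
F (Min): min(44, 22) = 22
G (Min): min(3, 49) = 3
E (Max): max(22, 3) = 22
Root (Min): min(0, 22) = 0

0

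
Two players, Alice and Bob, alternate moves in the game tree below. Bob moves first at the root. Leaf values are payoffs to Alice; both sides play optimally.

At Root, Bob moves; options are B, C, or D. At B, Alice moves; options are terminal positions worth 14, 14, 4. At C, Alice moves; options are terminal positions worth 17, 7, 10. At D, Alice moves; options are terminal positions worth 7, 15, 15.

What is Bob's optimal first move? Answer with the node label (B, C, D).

B

B (Alice): max(14, 14, 4) = 14
C (Alice): max(17, 7, 10) = 17
D (Alice): max(7, 15, 15) = 15
Root (Bob): min(14, 17, 15) = 14
Bob picks the child with the lowest value: B (value 14).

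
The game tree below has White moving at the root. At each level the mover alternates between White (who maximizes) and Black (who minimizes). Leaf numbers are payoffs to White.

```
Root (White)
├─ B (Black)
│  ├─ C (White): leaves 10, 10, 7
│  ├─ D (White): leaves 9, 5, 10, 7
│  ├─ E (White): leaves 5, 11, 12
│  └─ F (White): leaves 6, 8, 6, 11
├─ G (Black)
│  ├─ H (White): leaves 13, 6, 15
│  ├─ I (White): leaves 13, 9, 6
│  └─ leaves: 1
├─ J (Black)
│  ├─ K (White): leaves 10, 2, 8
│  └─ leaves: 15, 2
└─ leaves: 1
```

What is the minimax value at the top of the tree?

C (White): max(10, 10, 7) = 10
D (White): max(9, 5, 10, 7) = 10
E (White): max(5, 11, 12) = 12
F (White): max(6, 8, 6, 11) = 11
B (Black): min(10, 10, 12, 11) = 10
H (White): max(13, 6, 15) = 15
I (White): max(13, 9, 6) = 13
G (Black): min(15, 13, 1) = 1
K (White): max(10, 2, 8) = 10
J (Black): min(10, 15, 2) = 2
Root (White): max(10, 1, 2, 1) = 10

10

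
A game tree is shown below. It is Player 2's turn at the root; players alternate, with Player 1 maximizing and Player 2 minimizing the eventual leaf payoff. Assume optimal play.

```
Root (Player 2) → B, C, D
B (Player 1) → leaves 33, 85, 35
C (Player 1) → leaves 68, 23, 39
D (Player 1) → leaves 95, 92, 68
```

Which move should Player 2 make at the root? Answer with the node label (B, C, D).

C

B (Player 1): max(33, 85, 35) = 85
C (Player 1): max(68, 23, 39) = 68
D (Player 1): max(95, 92, 68) = 95
Root (Player 2): min(85, 68, 95) = 68
Player 2 picks the child with the lowest value: C (value 68).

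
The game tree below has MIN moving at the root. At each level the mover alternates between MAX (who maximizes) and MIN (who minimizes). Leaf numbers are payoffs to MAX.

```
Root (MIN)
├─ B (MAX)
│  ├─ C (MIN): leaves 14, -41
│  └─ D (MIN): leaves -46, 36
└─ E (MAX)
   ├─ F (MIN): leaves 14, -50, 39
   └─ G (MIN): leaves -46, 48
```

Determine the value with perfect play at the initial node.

-46

C (MIN): min(14, -41) = -41
D (MIN): min(-46, 36) = -46
B (MAX): max(-41, -46) = -41
F (MIN): min(14, -50, 39) = -50
G (MIN): min(-46, 48) = -46
E (MAX): max(-50, -46) = -46
Root (MIN): min(-41, -46) = -46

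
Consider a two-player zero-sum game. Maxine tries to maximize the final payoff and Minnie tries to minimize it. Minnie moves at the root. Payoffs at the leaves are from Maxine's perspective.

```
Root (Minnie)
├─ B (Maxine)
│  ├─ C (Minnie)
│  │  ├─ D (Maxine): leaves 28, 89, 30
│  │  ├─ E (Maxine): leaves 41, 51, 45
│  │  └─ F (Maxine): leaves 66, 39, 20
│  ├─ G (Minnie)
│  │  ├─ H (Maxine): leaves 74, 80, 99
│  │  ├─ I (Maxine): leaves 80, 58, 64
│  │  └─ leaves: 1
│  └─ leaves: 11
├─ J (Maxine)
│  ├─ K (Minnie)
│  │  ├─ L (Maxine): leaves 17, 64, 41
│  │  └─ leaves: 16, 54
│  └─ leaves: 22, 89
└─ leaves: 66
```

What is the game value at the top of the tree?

D (Maxine): max(28, 89, 30) = 89
E (Maxine): max(41, 51, 45) = 51
F (Maxine): max(66, 39, 20) = 66
C (Minnie): min(89, 51, 66) = 51
H (Maxine): max(74, 80, 99) = 99
I (Maxine): max(80, 58, 64) = 80
G (Minnie): min(99, 80, 1) = 1
B (Maxine): max(51, 1, 11) = 51
L (Maxine): max(17, 64, 41) = 64
K (Minnie): min(64, 16, 54) = 16
J (Maxine): max(16, 22, 89) = 89
Root (Minnie): min(51, 89, 66) = 51

51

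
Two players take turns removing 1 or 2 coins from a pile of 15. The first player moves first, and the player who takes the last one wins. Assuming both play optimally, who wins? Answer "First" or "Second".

Compute winning (W) and losing (L) positions by backward induction:
i:   0  1  2  3  4  5  6  7  8  9 10 11 12 13 14 15
     L  W  W  L  W  W  L  W  W  L  W  W  L  W  W  L
Position 15 is L, so the second player wins.

Second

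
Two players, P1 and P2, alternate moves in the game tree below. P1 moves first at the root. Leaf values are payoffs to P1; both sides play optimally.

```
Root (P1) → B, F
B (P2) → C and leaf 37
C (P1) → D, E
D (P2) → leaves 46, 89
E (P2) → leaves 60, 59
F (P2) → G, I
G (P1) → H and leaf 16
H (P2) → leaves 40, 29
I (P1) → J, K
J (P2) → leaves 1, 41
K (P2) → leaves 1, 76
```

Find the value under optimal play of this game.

D (P2): min(46, 89) = 46
E (P2): min(60, 59) = 59
C (P1): max(46, 59) = 59
B (P2): min(59, 37) = 37
H (P2): min(40, 29) = 29
G (P1): max(29, 16) = 29
J (P2): min(1, 41) = 1
K (P2): min(1, 76) = 1
I (P1): max(1, 1) = 1
F (P2): min(29, 1) = 1
Root (P1): max(37, 1) = 37

37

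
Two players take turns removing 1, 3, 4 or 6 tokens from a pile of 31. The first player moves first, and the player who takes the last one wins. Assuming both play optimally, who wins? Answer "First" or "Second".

i:   0  1  2  3  4  5  6  7  8  9 10 11 12 13 14 15 16 17 18 19 20 21 22 23 24 25 26 27 28 29 30 31
     L  W  L  W  W  W  W  L  W  L  W  W  W  W  L  W  L  W  W  W  W  L  W  L  W  W  W  W  L  W  L  W
Position 31 is W, so the first player wins.

First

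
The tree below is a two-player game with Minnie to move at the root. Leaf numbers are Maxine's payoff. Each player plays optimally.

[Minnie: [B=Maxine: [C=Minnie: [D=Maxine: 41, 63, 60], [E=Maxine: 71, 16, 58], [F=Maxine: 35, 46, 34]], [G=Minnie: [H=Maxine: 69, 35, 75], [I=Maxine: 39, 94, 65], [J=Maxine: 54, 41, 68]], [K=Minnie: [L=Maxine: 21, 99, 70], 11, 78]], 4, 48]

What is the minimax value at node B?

D: max(41, 63, 60) = 63
E: max(71, 16, 58) = 71
F: max(35, 46, 34) = 46
C: min(63, 71, 46) = 46
H: max(69, 35, 75) = 75
I: max(39, 94, 65) = 94
J: max(54, 41, 68) = 68
G: min(75, 94, 68) = 68
L: max(21, 99, 70) = 99
K: min(99, 11, 78) = 11
B: max(46, 68, 11) = 68

68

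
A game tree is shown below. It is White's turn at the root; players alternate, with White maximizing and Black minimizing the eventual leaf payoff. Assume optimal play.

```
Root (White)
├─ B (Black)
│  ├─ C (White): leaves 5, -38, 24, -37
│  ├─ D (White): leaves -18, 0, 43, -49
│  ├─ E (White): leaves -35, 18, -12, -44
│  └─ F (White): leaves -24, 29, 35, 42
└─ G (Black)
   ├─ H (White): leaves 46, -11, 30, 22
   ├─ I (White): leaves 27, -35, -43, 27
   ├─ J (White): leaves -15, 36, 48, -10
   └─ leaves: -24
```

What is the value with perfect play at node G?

H: max(46, -11, 30, 22) = 46
I: max(27, -35, -43, 27) = 27
J: max(-15, 36, 48, -10) = 48
G: min(46, 27, 48, -24) = -24

-24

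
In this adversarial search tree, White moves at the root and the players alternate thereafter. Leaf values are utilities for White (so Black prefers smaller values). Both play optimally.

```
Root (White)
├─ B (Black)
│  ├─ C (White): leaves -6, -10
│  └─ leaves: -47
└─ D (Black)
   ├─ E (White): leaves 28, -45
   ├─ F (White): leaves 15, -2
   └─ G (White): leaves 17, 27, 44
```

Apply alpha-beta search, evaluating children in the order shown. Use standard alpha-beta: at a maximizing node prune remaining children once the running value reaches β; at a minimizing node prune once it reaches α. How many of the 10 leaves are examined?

8

C [α=-∞,β=+∞]: v=-6
B [α=-∞,β=+∞]: v=-47
E [α=-47,β=+∞]: v=28
F [α=-47,β=28]: v=15
G [α=-47,β=15]: v=17 after child 1 ≥ β → β-cutoff, skip 2
D [α=-47,β=+∞]: v=15
Root [α=-∞,β=+∞]: v=15
Leaves evaluated: 8 of 10.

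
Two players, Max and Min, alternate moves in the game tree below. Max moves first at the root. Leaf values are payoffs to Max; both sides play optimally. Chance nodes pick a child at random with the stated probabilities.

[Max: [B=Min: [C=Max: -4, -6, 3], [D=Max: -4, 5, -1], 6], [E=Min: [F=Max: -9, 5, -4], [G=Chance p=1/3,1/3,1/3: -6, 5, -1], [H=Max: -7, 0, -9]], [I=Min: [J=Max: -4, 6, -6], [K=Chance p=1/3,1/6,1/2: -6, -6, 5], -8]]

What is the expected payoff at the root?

3

C (Max): max(-4, -6, 3) = 3
D (Max): max(-4, 5, -1) = 5
B (Min): min(3, 5, 6) = 3
F (Max): max(-9, 5, -4) = 5
G (Chance): 1/3·-6 + 1/3·5 + 1/3·-1 = -0.67
H (Max): max(-7, 0, -9) = 0
E (Min): min(5, -0.67, 0) = -0.67
J (Max): max(-4, 6, -6) = 6
K (Chance): 1/3·-6 + 1/6·-6 + 1/2·5 = -0.5
I (Min): min(6, -0.5, -8) = -8
Root (Max): max(3, -0.67, -8) = 3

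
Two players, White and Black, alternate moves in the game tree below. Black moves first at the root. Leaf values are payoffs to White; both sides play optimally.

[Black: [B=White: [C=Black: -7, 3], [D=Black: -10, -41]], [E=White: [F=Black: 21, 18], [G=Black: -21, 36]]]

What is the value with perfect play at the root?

-7

C (Black): min(-7, 3) = -7
D (Black): min(-10, -41) = -41
B (White): max(-7, -41) = -7
F (Black): min(21, 18) = 18
G (Black): min(-21, 36) = -21
E (White): max(18, -21) = 18
Root (Black): min(-7, 18) = -7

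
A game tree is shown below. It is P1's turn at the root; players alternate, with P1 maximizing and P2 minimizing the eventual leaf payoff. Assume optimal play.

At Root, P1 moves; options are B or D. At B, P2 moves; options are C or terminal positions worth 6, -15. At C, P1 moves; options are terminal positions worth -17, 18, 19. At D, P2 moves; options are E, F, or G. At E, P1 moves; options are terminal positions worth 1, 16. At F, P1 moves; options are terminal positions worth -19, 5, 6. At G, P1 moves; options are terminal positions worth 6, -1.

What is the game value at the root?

C (P1): max(-17, 18, 19) = 19
B (P2): min(19, 6, -15) = -15
E (P1): max(1, 16) = 16
F (P1): max(-19, 5, 6) = 6
G (P1): max(6, -1) = 6
D (P2): min(16, 6, 6) = 6
Root (P1): max(-15, 6) = 6

6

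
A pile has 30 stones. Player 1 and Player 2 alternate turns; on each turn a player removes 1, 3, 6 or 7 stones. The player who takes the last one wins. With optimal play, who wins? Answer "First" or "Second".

Positions where the player to move wins (W) vs loses (L):
i:   0  1  2  3  4  5  6  7  8  9 10 11 12 13 14 15 16 17 18 19 20 21 22 23 24 25 26 27 28 29 30
     L  W  L  W  L  W  W  W  W  W  W  W  L  W  L  W  L  W  W  W  W  W  W  W  L  W  L  W  L  W  W
Position 30 is W, so the first player wins.

First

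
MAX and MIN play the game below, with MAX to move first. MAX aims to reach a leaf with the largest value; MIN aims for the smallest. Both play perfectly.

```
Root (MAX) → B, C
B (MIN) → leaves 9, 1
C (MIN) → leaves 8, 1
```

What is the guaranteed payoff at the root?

B (MIN): min(9, 1) = 1
C (MIN): min(8, 1) = 1
Root (MAX): max(1, 1) = 1

1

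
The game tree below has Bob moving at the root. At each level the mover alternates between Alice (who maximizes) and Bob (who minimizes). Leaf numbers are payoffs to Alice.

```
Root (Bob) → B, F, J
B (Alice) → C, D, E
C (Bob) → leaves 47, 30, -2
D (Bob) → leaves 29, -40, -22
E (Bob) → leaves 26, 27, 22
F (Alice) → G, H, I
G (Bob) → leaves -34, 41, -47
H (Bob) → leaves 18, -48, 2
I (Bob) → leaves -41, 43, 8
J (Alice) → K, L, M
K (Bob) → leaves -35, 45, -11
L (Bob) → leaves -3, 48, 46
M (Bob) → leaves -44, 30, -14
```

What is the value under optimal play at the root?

-41

C (Bob): min(47, 30, -2) = -2
D (Bob): min(29, -40, -22) = -40
E (Bob): min(26, 27, 22) = 22
B (Alice): max(-2, -40, 22) = 22
G (Bob): min(-34, 41, -47) = -47
H (Bob): min(18, -48, 2) = -48
I (Bob): min(-41, 43, 8) = -41
F (Alice): max(-47, -48, -41) = -41
K (Bob): min(-35, 45, -11) = -35
L (Bob): min(-3, 48, 46) = -3
M (Bob): min(-44, 30, -14) = -44
J (Alice): max(-35, -3, -44) = -3
Root (Bob): min(22, -41, -3) = -41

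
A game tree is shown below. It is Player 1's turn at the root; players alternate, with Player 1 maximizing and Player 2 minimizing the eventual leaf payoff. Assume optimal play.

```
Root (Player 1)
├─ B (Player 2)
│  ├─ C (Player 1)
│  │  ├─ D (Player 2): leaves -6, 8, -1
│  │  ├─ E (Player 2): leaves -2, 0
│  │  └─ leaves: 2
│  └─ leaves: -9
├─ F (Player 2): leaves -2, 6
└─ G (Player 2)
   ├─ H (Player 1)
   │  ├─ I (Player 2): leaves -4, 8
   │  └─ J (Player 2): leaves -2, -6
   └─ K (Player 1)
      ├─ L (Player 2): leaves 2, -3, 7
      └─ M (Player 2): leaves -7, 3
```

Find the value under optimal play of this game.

-2

D (Player 2): min(-6, 8, -1) = -6
E (Player 2): min(-2, 0) = -2
C (Player 1): max(-6, -2, 2) = 2
B (Player 2): min(2, -9) = -9
F (Player 2): min(-2, 6) = -2
I (Player 2): min(-4, 8) = -4
J (Player 2): min(-2, -6) = -6
H (Player 1): max(-4, -6) = -4
L (Player 2): min(2, -3, 7) = -3
M (Player 2): min(-7, 3) = -7
K (Player 1): max(-3, -7) = -3
G (Player 2): min(-4, -3) = -4
Root (Player 1): max(-9, -2, -4) = -2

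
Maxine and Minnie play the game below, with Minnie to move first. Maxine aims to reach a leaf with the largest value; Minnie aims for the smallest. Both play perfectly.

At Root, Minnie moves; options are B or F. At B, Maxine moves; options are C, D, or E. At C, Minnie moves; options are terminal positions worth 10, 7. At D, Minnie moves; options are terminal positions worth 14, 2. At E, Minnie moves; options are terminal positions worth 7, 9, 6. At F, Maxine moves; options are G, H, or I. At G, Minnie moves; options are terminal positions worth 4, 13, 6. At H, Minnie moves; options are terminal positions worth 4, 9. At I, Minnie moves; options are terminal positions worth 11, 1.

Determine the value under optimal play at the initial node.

4

C (Minnie): min(10, 7) = 7
D (Minnie): min(14, 2) = 2
E (Minnie): min(7, 9, 6) = 6
B (Maxine): max(7, 2, 6) = 7
G (Minnie): min(4, 13, 6) = 4
H (Minnie): min(4, 9) = 4
I (Minnie): min(11, 1) = 1
F (Maxine): max(4, 4, 1) = 4
Root (Minnie): min(7, 4) = 4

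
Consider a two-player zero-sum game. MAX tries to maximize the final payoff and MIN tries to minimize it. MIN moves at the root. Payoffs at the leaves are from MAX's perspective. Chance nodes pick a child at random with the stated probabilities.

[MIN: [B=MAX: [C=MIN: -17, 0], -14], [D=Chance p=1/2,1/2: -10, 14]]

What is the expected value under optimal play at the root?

-14

C (MIN): min(-17, 0) = -17
B (MAX): max(-17, -14) = -14
D (Chance): 1/2·-10 + 1/2·14 = 2
Root (MIN): min(-14, 2) = -14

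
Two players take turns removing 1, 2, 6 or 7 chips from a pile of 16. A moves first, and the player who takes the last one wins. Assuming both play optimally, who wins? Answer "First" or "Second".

Second

Compute winning (W) and losing (L) positions by backward induction:
i:   0  1  2  3  4  5  6  7  8  9 10 11 12 13 14 15 16
     L  W  W  L  W  W  W  W  L  W  W  L  W  W  W  W  L
Position 16 is L, so the second player wins.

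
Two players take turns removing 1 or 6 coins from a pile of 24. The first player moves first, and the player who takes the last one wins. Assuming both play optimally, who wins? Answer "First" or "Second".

Positions where the player to move wins (W) vs loses (L):
i:   0  1  2  3  4  5  6  7  8  9 10 11 12 13 14 15 16 17 18 19 20 21 22 23 24
     L  W  L  W  L  W  W  L  W  L  W  L  W  W  L  W  L  W  L  W  W  L  W  L  W
Position 24 is W, so the first player wins.

First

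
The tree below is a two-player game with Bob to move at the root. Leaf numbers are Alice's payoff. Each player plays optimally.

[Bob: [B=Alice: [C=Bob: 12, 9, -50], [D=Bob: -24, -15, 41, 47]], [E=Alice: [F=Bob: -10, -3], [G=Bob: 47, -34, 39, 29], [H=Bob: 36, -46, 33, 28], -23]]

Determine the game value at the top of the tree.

-24

C (Bob): min(12, 9, -50) = -50
D (Bob): min(-24, -15, 41, 47) = -24
B (Alice): max(-50, -24) = -24
F (Bob): min(-10, -3) = -10
G (Bob): min(47, -34, 39, 29) = -34
H (Bob): min(36, -46, 33, 28) = -46
E (Alice): max(-10, -34, -46, -23) = -10
Root (Bob): min(-24, -10) = -24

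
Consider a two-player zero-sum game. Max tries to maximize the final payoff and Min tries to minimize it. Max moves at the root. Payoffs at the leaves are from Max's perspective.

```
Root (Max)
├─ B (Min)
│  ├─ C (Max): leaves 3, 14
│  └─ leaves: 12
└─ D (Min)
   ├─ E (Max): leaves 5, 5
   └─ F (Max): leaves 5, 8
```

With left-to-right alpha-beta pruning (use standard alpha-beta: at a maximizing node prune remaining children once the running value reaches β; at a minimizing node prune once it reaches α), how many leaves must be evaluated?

C [α=-∞,β=+∞]: v=14
B [α=-∞,β=+∞]: v=12
E [α=12,β=+∞]: v=5
D [α=12,β=+∞]: v=5 after child 1 ≤ α → α-cutoff, skip 1
Root [α=-∞,β=+∞]: v=12
Leaves evaluated: 5 of 7.

5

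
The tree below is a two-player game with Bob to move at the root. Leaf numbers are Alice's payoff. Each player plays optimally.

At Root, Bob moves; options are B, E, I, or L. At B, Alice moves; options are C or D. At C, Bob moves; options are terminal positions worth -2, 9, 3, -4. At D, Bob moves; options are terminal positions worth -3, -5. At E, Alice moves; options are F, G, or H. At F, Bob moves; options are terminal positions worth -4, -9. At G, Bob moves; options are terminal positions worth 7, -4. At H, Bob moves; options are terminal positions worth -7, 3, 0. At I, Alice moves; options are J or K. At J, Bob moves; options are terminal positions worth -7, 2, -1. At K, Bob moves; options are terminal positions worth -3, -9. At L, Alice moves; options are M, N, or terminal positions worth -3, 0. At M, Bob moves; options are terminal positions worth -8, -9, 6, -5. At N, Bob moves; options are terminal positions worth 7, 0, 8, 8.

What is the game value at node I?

-7

J: min(-7, 2, -1) = -7
K: min(-3, -9) = -9
I: max(-7, -9) = -7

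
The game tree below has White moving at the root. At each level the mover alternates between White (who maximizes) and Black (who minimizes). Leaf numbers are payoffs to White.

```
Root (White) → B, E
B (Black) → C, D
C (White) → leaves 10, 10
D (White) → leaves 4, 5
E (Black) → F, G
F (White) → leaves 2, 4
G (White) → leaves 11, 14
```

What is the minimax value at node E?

F: max(2, 4) = 4
G: max(11, 14) = 14
E: min(4, 14) = 4

4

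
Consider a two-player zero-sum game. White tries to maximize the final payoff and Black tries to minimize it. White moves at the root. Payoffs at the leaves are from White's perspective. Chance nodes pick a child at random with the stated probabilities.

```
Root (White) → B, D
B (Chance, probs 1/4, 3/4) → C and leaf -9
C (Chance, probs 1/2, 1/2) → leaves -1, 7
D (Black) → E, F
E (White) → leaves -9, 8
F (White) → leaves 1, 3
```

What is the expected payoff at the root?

C (Chance): 1/2·-1 + 1/2·7 = 3
B (Chance): 1/4·3 + 3/4·-9 = -6
E (White): max(-9, 8) = 8
F (White): max(1, 3) = 3
D (Black): min(8, 3) = 3
Root (White): max(-6, 3) = 3

3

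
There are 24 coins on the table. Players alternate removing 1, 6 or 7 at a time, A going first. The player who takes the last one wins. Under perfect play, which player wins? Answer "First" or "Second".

Compute winning (W) and losing (L) positions by backward induction:
i:   0  1  2  3  4  5  6  7  8  9 10 11 12 13 14 15 16 17 18 19 20 21 22 23 24
     L  W  L  W  L  W  W  W  W  W  W  W  L  W  L  W  L  W  W  W  W  W  W  W  L
Position 24 is L, so the second player wins.

Second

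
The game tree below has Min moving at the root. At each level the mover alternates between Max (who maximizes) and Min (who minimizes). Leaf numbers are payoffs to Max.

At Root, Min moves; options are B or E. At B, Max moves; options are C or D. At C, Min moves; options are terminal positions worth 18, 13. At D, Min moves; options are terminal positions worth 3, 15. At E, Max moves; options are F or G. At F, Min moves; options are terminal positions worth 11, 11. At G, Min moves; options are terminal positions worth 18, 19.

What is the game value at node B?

C: min(18, 13) = 13
D: min(3, 15) = 3
B: max(13, 3) = 13

13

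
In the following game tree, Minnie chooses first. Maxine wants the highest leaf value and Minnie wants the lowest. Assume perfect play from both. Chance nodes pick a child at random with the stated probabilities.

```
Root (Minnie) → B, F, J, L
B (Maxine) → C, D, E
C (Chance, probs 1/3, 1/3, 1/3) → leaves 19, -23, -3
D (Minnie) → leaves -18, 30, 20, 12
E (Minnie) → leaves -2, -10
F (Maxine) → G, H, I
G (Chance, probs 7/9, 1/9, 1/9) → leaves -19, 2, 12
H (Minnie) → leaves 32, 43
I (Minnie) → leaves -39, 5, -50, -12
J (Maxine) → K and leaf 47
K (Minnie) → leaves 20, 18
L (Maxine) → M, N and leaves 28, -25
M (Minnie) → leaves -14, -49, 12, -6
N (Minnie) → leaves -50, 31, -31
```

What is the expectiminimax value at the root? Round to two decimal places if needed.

-2.33

C (Chance): 1/3·19 + 1/3·-23 + 1/3·-3 = -2.33
D (Minnie): min(-18, 30, 20, 12) = -18
E (Minnie): min(-2, -10) = -10
B (Maxine): max(-2.33, -18, -10) = -2.33
G (Chance): 7/9·-19 + 1/9·2 + 1/9·12 = -13.22
H (Minnie): min(32, 43) = 32
I (Minnie): min(-39, 5, -50, -12) = -50
F (Maxine): max(-13.22, 32, -50) = 32
K (Minnie): min(20, 18) = 18
J (Maxine): max(18, 47) = 47
M (Minnie): min(-14, -49, 12, -6) = -49
N (Minnie): min(-50, 31, -31) = -50
L (Maxine): max(-49, -50, 28, -25) = 28
Root (Minnie): min(-2.33, 32, 47, 28) = -2.33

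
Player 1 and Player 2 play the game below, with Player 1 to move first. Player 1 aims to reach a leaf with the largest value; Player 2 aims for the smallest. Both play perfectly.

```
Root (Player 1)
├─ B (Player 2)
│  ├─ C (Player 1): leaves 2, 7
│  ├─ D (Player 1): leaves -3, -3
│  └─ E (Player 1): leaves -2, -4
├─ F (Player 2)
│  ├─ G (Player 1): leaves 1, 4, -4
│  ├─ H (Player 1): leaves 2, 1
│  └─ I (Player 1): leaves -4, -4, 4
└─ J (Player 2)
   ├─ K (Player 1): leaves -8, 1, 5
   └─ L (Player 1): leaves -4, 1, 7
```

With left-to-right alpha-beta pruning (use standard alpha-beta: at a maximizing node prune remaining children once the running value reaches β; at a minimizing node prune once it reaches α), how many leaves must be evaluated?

C [α=-∞,β=+∞]: v=7
D [α=-∞,β=7]: v=-3
E [α=-∞,β=-3]: v=-2 after child 1 ≥ β → β-cutoff, skip 1
B [α=-∞,β=+∞]: v=-3
G [α=-3,β=+∞]: v=4
H [α=-3,β=4]: v=2
I [α=-3,β=2]: v=4
F [α=-3,β=+∞]: v=2
K [α=2,β=+∞]: v=5
L [α=2,β=5]: v=7
J [α=2,β=+∞]: v=5
Root [α=-∞,β=+∞]: v=5
Leaves evaluated: 19 of 20.

19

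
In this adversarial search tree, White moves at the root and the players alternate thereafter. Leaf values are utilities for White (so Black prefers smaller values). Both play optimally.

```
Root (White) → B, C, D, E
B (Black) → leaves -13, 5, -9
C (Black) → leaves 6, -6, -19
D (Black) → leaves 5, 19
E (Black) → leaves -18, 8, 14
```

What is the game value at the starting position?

B (Black): min(-13, 5, -9) = -13
C (Black): min(6, -6, -19) = -19
D (Black): min(5, 19) = 5
E (Black): min(-18, 8, 14) = -18
Root (White): max(-13, -19, 5, -18) = 5

5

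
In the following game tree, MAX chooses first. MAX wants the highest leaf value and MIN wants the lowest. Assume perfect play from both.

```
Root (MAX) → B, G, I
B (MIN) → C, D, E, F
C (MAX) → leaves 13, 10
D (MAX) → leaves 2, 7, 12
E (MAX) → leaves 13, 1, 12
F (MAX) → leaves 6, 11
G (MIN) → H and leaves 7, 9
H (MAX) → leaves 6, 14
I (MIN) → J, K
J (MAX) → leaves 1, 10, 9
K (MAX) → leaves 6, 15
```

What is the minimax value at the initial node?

11

C (MAX): max(13, 10) = 13
D (MAX): max(2, 7, 12) = 12
E (MAX): max(13, 1, 12) = 13
F (MAX): max(6, 11) = 11
B (MIN): min(13, 12, 13, 11) = 11
H (MAX): max(6, 14) = 14
G (MIN): min(14, 7, 9) = 7
J (MAX): max(1, 10, 9) = 10
K (MAX): max(6, 15) = 15
I (MIN): min(10, 15) = 10
Root (MAX): max(11, 7, 10) = 11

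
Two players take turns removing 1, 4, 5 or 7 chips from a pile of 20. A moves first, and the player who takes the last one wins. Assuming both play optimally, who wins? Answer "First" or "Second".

Compute winning (W) and losing (L) positions by backward induction:
i:   0  1  2  3  4  5  6  7  8  9 10 11 12 13 14 15 16 17 18 19 20
     L  W  L  W  W  W  W  W  L  W  L  W  W  W  W  W  L  W  L  W  W
Position 20 is W, so the first player wins.

First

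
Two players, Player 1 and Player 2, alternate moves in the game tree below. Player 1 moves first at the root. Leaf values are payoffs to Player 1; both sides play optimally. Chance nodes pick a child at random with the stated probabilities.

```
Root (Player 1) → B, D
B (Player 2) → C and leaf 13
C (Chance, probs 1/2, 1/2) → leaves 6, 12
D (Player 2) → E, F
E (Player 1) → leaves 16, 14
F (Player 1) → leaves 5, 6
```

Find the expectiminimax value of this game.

9

C (Chance): 1/2·6 + 1/2·12 = 9
B (Player 2): min(9, 13) = 9
E (Player 1): max(16, 14) = 16
F (Player 1): max(5, 6) = 6
D (Player 2): min(16, 6) = 6
Root (Player 1): max(9, 6) = 9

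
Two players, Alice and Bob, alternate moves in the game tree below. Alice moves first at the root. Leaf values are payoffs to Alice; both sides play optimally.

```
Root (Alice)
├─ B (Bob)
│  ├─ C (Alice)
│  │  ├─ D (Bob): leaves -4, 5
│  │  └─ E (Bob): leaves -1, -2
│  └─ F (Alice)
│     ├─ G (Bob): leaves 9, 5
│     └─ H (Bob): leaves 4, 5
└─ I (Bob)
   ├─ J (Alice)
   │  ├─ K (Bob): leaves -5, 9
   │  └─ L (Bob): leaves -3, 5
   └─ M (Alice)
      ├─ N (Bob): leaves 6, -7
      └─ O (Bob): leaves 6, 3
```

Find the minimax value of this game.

D (Bob): min(-4, 5) = -4
E (Bob): min(-1, -2) = -2
C (Alice): max(-4, -2) = -2
G (Bob): min(9, 5) = 5
H (Bob): min(4, 5) = 4
F (Alice): max(5, 4) = 5
B (Bob): min(-2, 5) = -2
K (Bob): min(-5, 9) = -5
L (Bob): min(-3, 5) = -3
J (Alice): max(-5, -3) = -3
N (Bob): min(6, -7) = -7
O (Bob): min(6, 3) = 3
M (Alice): max(-7, 3) = 3
I (Bob): min(-3, 3) = -3
Root (Alice): max(-2, -3) = -2

-2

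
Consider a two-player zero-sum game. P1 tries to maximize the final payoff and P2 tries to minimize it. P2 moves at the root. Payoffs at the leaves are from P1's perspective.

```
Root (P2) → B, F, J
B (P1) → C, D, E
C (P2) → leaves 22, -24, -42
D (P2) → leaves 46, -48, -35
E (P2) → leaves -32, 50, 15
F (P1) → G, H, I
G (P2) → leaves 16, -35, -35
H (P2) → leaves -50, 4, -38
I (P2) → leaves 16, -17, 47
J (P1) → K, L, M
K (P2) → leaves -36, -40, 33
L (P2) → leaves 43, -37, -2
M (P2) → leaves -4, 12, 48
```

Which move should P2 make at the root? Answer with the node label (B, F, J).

B

C (P2): min(22, -24, -42) = -42
D (P2): min(46, -48, -35) = -48
E (P2): min(-32, 50, 15) = -32
B (P1): max(-42, -48, -32) = -32
G (P2): min(16, -35, -35) = -35
H (P2): min(-50, 4, -38) = -50
I (P2): min(16, -17, 47) = -17
F (P1): max(-35, -50, -17) = -17
K (P2): min(-36, -40, 33) = -40
L (P2): min(43, -37, -2) = -37
M (P2): min(-4, 12, 48) = -4
J (P1): max(-40, -37, -4) = -4
Root (P2): min(-32, -17, -4) = -32
P2 picks the child with the lowest value: B (value -32).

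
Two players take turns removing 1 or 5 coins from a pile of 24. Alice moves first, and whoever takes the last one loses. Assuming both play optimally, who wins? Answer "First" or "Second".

First

Mark each pile size as W (mover wins) or L (mover loses):
i:   0  1  2  3  4  5  6  7  8  9 10 11 12 13 14 15 16 17 18 19 20 21 22 23 24
     W  L  W  L  W  L  W  L  W  L  W  L  W  L  W  L  W  L  W  L  W  L  W  L  W
Position 24 is W, so the first player wins.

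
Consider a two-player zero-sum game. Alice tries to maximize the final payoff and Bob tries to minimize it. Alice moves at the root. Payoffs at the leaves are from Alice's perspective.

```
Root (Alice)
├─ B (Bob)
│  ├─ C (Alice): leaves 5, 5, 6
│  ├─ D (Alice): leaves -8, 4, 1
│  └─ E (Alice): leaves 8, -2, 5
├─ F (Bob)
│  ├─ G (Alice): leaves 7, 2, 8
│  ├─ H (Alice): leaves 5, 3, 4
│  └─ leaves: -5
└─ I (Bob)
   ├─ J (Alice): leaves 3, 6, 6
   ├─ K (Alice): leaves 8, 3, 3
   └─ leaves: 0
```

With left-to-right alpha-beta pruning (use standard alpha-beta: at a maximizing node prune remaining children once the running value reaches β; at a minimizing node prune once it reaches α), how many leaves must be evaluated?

19

C [α=-∞,β=+∞]: v=6
D [α=-∞,β=6]: v=4
E [α=-∞,β=4]: v=8 after child 1 ≥ β → β-cutoff, skip 2
B [α=-∞,β=+∞]: v=4
G [α=4,β=+∞]: v=8
H [α=4,β=8]: v=5
F [α=4,β=+∞]: v=-5
J [α=4,β=+∞]: v=6
K [α=4,β=6]: v=8 after child 1 ≥ β → β-cutoff, skip 2
I [α=4,β=+∞]: v=0
Root [α=-∞,β=+∞]: v=4
Leaves evaluated: 19 of 23.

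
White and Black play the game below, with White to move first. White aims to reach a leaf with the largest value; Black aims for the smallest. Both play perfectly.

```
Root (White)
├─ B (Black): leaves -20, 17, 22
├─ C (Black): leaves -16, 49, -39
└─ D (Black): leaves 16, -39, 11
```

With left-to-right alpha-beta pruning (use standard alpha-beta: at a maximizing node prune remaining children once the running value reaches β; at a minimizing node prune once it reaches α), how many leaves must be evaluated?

8

B [α=-∞,β=+∞]: v=-20
C [α=-20,β=+∞]: v=-39
D [α=-20,β=+∞]: v=-39 after child 2 ≤ α → α-cutoff, skip 1
Root [α=-∞,β=+∞]: v=-20
Leaves evaluated: 8 of 9.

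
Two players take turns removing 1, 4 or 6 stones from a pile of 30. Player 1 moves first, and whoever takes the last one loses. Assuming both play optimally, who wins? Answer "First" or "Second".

First

W/L table (W = player to move can force a win):
i:   0  1  2  3  4  5  6  7  8  9 10 11 12 13 14 15 16 17 18 19 20 21 22 23 24 25 26 27 28 29 30
     W  L  W  L  W  W  L  W  L  W  W  L  W  L  W  W  L  W  L  W  W  L  W  L  W  W  L  W  L  W  W
Position 30 is W, so the first player wins.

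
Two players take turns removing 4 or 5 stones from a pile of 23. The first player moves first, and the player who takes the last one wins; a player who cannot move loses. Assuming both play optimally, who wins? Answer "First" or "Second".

First

Compute winning (W) and losing (L) positions by backward induction:
i:   0  1  2  3  4  5  6  7  8  9 10 11 12 13 14 15 16 17 18 19 20 21 22 23
     L  L  L  L  W  W  W  W  W  L  L  L  L  W  W  W  W  W  L  L  L  L  W  W
Position 23 is W, so the first player wins.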